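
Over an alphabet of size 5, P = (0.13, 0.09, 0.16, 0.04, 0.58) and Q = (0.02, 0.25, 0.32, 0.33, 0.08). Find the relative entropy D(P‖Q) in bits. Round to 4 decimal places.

D(P‖Q) = Σ p·log₂(p/q).
  0.13·log₂(0.13/0.02) = 0.35106
  0.09·log₂(0.09/0.25) = -0.13265
  0.16·log₂(0.16/0.32) = -0.16000
  0.04·log₂(0.04/0.33) = -0.12178
  0.58·log₂(0.58/0.08) = 1.65763
D(P‖Q) = 1.5943 bits.

1.5943 bits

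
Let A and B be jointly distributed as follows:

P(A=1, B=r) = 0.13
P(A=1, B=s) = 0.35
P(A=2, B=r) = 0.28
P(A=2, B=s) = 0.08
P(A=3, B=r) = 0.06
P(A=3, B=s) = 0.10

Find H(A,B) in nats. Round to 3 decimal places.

H(A,B) = −Σ p(x,y)·ln p(x,y) over all 6 cells.
  cell (1,r): −0.13·ln0.13 = 0.2652
  cell (1,s): −0.35·ln0.35 = 0.3674
  cell (2,r): −0.28·ln0.28 = 0.3564
  cell (2,s): −0.08·ln0.08 = 0.2021
  cell (3,r): −0.06·ln0.06 = 0.1688
  cell (3,s): −0.10·ln0.10 = 0.2303
Sum = 1.590 nats.

1.590 nats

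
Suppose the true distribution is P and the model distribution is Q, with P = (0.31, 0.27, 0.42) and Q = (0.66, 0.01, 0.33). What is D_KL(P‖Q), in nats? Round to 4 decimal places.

D(P‖Q) = Σ p·ln(p/q).
  0.31·ln(0.31/0.66) = -0.23426
  0.27·ln(0.27/0.01) = 0.88988
  0.42·ln(0.42/0.33) = 0.10129
D(P‖Q) = 0.7569 nats.

0.7569 nats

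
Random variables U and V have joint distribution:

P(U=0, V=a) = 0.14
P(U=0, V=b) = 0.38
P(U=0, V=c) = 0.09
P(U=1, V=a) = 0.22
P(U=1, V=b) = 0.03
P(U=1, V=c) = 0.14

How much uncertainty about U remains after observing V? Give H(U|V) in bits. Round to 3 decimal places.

Marginals: p(U) = (0.6100, 0.3900), p(V) = (0.3600, 0.4100, 0.2300).
H(U|V) = Σ p(V) · H(U|V=·).
  V=a: p=0.3600, H(U|V=a) = 0.9641
  V=b: p=0.4100, H(U|V=b) = 0.3776
  V=c: p=0.2300, H(U|V=c) = 0.9656
Weighted sum = 0.724 bits.

0.724 bits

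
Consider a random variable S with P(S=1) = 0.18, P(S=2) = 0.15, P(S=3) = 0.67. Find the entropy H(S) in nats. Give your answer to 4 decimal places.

0.8616 nats

H(S) = −Σ p·ln p.
  −(0.18)·ln(0.18) = 0.30866
  −(0.15)·ln(0.15) = 0.28457
  −(0.67)·ln(0.67) = 0.26832
Sum: 0.30866 + 0.28457 + 0.26832 = 0.8616 nats.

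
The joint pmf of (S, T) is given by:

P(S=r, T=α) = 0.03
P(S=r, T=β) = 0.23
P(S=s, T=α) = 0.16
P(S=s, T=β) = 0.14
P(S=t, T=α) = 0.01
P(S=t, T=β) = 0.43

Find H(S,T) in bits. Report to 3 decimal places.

2.050 bits

H(S,T) = −Σ p(x,y)·log₂ p(x,y) over all 6 cells.
  cell (r,α): −0.03·log₂0.03 = 0.1518
  cell (r,β): −0.23·log₂0.23 = 0.4877
  cell (s,α): −0.16·log₂0.16 = 0.4230
  cell (s,β): −0.14·log₂0.14 = 0.3971
  cell (t,α): −0.01·log₂0.01 = 0.0664
  cell (t,β): −0.43·log₂0.43 = 0.5236
Sum = 2.050 bits.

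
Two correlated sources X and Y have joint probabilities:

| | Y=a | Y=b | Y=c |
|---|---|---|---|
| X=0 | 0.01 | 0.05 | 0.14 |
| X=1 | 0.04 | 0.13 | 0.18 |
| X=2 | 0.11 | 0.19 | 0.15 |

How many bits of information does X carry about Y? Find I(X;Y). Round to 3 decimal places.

0.069 bits

Marginals: p(X) = (0.2000, 0.3500, 0.4500), p(Y) = (0.1600, 0.3700, 0.4700).
I(X;Y) = Σ p(x,y)·log₂[p(x,y)/(p(x)p(y))].
  (0,a): 0.01·log₂(0.3125) = -0.0168
  (0,b): 0.05·log₂(0.6757) = -0.0283
  (0,c): 0.14·log₂(1.4894) = 0.0805
  (1,a): 0.04·log₂(0.7143) = -0.0194
  (1,b): 0.13·log₂(1.0039) = 0.0007
  (1,c): 0.18·log₂(1.0942) = 0.0234
  (2,a): 0.11·log₂(1.5278) = 0.0673
  (2,b): 0.19·log₂(1.1411) = 0.0362
  (2,c): 0.15·log₂(0.7092) = -0.0744
Sum = 0.069 bits.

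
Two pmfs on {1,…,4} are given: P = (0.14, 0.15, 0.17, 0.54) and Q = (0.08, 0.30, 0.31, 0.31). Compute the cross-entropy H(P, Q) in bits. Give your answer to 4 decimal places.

1.9703 bits

H(P,Q) = −Σ p·log₂ q.
  −0.14·log₂(0.08) = 0.51014
  −0.15·log₂(0.30) = 0.26054
  −0.17·log₂(0.31) = 0.28724
  −0.54·log₂(0.31) = 0.91242
H(P,Q) = 1.9703 bits.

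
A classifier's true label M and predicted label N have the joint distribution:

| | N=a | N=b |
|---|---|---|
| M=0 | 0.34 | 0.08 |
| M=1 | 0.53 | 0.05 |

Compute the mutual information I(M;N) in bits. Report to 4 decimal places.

0.0167 bits

Marginals: p(M) = (0.4200, 0.5800), p(N) = (0.8700, 0.1300).
I(M;N) = H(M) + H(N) − H(M,N).
H(M) = 0.9815, H(N) = 0.5574, H(M,N) = 1.5222.
I(M;N) = 0.9815 + 0.5574 − 1.5222 = 0.0167 bits.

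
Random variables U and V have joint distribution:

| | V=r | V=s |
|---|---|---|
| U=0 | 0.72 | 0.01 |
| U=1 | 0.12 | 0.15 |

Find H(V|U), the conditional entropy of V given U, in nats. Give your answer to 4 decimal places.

0.2383 nats

Marginals: p(U) = (0.7300, 0.2700), p(V) = (0.8400, 0.1600).
H(V|U) = Σ p(U) · H(V|U=·).
  U=0: p=0.7300, H(V|U=0) = 0.0724
  U=1: p=0.2700, H(V|U=1) = 0.6870
Weighted sum = 0.2383 nats.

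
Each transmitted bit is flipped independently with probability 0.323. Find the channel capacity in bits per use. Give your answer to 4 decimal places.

Binary symmetric channel: C = 1 − h₂(ε) where h₂ is the binary entropy function.
h₂(0.323) = −0.323·log₂0.323 − 0.677·log₂0.677 = 0.9076.
C = 1 − 0.9076 = 0.0924 bits per channel use.

0.0924 bits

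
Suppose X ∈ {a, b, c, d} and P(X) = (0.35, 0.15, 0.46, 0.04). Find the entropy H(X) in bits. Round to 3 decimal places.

1.642 bits

H(X) = −Σ p·log₂ p.
  −(0.35)·log₂(0.35) = 0.5301
  −(0.15)·log₂(0.15) = 0.4105
  −(0.46)·log₂(0.46) = 0.5153
  −(0.04)·log₂(0.04) = 0.1858
Sum: 0.5301 + 0.4105 + 0.5153 + 0.1858 = 1.642 bits.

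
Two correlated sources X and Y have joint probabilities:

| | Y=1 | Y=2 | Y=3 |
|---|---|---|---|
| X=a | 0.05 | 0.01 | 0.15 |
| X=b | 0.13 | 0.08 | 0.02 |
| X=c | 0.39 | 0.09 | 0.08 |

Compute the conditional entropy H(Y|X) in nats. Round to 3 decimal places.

0.821 nats

Chain rule: H(Y|X) = H(X,Y) − H(X).
Marginals: p(X) = (0.2100, 0.2300, 0.5600), p(Y) = (0.5700, 0.1800, 0.2500).
H(X,Y) = 1.8119 nats; H(X) = 0.9905 nats.
H(Y|X) = 1.8119 − 0.9905 = 0.821 nats.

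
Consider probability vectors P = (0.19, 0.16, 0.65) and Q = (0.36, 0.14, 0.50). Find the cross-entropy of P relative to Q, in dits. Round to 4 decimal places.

0.4166 dits

H(P,Q) = −Σ p·log₁₀ q.
  −0.19·log₁₀(0.36) = 0.08430
  −0.16·log₁₀(0.14) = 0.13662
  −0.65·log₁₀(0.50) = 0.19567
H(P,Q) = 0.4166 dits.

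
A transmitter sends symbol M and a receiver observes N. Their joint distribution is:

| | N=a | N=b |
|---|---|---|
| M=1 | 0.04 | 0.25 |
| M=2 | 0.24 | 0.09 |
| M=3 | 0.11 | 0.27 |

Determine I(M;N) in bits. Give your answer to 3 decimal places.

0.188 bits

Marginals: p(M) = (0.2900, 0.3300, 0.3800), p(N) = (0.3900, 0.6100).
I(M;N) = Σ p(x,y)·log₂[p(x,y)/(p(x)p(y))].
  (1,a): 0.04·log₂(0.3537) = -0.0600
  (1,b): 0.25·log₂(1.4132) = 0.1247
  (2,a): 0.24·log₂(1.8648) = 0.2158
  (2,b): 0.09·log₂(0.4471) = -0.1045
  (3,a): 0.11·log₂(0.7422) = -0.0473
  (3,b): 0.27·log₂(1.1648) = 0.0594
Sum = 0.188 bits.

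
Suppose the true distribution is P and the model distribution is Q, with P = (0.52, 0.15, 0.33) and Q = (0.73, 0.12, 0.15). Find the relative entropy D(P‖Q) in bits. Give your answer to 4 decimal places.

D(P‖Q) = Σ p·log₂(p/q).
  0.52·log₂(0.52/0.73) = -0.25448
  0.15·log₂(0.15/0.12) = 0.04829
  0.33·log₂(0.33/0.15) = 0.37538
D(P‖Q) = 0.1692 bits.

0.1692 bits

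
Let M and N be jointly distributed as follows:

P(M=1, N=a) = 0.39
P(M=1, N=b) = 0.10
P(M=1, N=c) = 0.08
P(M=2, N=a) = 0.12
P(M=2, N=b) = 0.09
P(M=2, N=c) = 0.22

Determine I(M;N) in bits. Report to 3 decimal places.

Marginals: p(M) = (0.5700, 0.4300), p(N) = (0.5100, 0.1900, 0.3000).
I(M;N) = Σ p(x,y)·log₂[p(x,y)/(p(x)p(y))].
  (1,a): 0.39·log₂(1.3416) = 0.1653
  (1,b): 0.10·log₂(0.9234) = -0.0115
  (1,c): 0.08·log₂(0.4678) = -0.0877
  (2,a): 0.12·log₂(0.5472) = -0.1044
  (2,b): 0.09·log₂(1.1016) = 0.0126
  (2,c): 0.22·log₂(1.7054) = 0.1694
Sum = 0.144 bits.

0.144 bits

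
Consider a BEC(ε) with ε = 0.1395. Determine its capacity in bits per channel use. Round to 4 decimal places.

0.8605 bits

Binary erasure channel: capacity C = 1 − ε.
C = 1 − 0.1395 = 0.8605 bits per channel use.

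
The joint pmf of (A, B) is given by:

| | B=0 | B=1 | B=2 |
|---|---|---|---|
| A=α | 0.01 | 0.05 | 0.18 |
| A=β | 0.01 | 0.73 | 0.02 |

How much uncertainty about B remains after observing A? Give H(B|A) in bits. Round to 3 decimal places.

Chain rule: H(B|A) = H(A,B) − H(A).
Marginals: p(A) = (0.2400, 0.7600), p(B) = (0.0200, 0.7800, 0.2000).
H(A,B) = 1.2386 bits; H(A) = 0.7950 bits.
H(B|A) = 1.2386 − 0.7950 = 0.444 bits.

0.444 bits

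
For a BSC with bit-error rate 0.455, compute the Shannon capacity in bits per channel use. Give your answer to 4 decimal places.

Binary symmetric channel: C = 1 − h₂(ε) where h₂ is the binary entropy function.
h₂(0.455) = −0.455·log₂0.455 − 0.545·log₂0.545 = 0.9941.
C = 1 − 0.9941 = 0.0059 bits per channel use.

0.0059 bits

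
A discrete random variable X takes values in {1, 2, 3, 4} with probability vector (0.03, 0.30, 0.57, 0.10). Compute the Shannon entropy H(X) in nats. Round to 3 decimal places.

1.017 nats

H(X) = −Σ p·ln p.
  −(0.03)·ln(0.03) = 0.1052
  −(0.30)·ln(0.30) = 0.3612
  −(0.57)·ln(0.57) = 0.3204
  −(0.10)·ln(0.10) = 0.2303
Sum: 0.1052 + 0.3612 + 0.3204 + 0.2303 = 1.017 nats.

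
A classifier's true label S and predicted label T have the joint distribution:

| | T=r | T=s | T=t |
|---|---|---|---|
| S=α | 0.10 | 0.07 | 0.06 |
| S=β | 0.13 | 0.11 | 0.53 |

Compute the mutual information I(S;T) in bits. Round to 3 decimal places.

Marginals: p(S) = (0.2300, 0.7700), p(T) = (0.2300, 0.1800, 0.5900).
I(S;T) = Σ p(x,y)·log₂[p(x,y)/(p(x)p(y))].
  (α,r): 0.10·log₂(1.8904) = 0.0919
  (α,s): 0.07·log₂(1.6908) = 0.0530
  (α,t): 0.06·log₂(0.4422) = -0.0706
  (β,r): 0.13·log₂(0.7340) = -0.0580
  (β,s): 0.11·log₂(0.7937) = -0.0367
  (β,t): 0.53·log₂(1.1666) = 0.1178
Sum = 0.097 bits.

0.097 bits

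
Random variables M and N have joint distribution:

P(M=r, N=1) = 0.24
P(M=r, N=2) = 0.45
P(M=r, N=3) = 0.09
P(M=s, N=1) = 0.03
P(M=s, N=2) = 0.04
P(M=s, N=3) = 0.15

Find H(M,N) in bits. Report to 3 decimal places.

2.073 bits

H(M,N) = −Σ p(x,y)·log₂ p(x,y) over all 6 cells.
  cell (r,1): −0.24·log₂0.24 = 0.4941
  cell (r,2): −0.45·log₂0.45 = 0.5184
  cell (r,3): −0.09·log₂0.09 = 0.3127
  cell (s,1): −0.03·log₂0.03 = 0.1518
  cell (s,2): −0.04·log₂0.04 = 0.1858
  cell (s,3): −0.15·log₂0.15 = 0.4105
Sum = 2.073 bits.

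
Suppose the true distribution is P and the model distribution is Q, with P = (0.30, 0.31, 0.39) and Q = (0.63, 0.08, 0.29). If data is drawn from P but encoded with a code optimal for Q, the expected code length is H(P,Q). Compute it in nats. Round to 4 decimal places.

H(P,Q) = −Σ p·ln q.
  −0.30·ln(0.63) = 0.13861
  −0.31·ln(0.08) = 0.78298
  −0.39·ln(0.29) = 0.48277
H(P,Q) = 1.4044 nats.

1.4044 nats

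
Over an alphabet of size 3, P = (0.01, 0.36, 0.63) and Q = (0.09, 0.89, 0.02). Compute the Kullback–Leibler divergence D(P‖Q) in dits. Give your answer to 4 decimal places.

0.7929 dits

D(P‖Q) = Σ p·log₁₀(p/q).
  0.01·log₁₀(0.01/0.09) = -0.00954
  0.36·log₁₀(0.36/0.89) = -0.14151
  0.63·log₁₀(0.63/0.02) = 0.94394
D(P‖Q) = 0.7929 dits.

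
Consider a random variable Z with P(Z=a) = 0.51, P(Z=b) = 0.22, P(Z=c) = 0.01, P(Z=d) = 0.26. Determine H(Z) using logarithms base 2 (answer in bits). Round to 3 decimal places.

H(Z) = −Σ p·log₂ p.
  −(0.51)·log₂(0.51) = 0.4954
  −(0.22)·log₂(0.22) = 0.4806
  −(0.01)·log₂(0.01) = 0.0664
  −(0.26)·log₂(0.26) = 0.5053
Sum: 0.4954 + 0.4806 + 0.0664 + 0.5053 = 1.548 bits.

1.548 bits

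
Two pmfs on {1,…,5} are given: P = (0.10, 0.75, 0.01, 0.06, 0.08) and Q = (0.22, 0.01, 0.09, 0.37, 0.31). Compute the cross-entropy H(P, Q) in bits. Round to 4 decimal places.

H(P,Q) = −Σ p·log₂ q.
  −0.10·log₂(0.22) = 0.21844
  −0.75·log₂(0.01) = 4.98289
  −0.01·log₂(0.09) = 0.03474
  −0.06·log₂(0.37) = 0.08606
  −0.08·log₂(0.31) = 0.13517
H(P,Q) = 5.4573 bits.

5.4573 bits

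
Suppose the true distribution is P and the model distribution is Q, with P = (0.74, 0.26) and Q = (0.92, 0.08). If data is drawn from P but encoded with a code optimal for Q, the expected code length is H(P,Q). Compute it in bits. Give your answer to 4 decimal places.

1.0364 bits

H(P,Q) = −Σ p·log₂ q.
  −0.74·log₂(0.92) = 0.08902
  −0.26·log₂(0.08) = 0.94740
H(P,Q) = 1.0364 bits.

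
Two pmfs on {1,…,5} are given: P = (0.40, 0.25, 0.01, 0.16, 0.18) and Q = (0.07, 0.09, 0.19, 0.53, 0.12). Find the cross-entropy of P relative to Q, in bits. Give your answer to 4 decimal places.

H(P,Q) = −Σ p·log₂ q.
  −0.40·log₂(0.07) = 1.53460
  −0.25·log₂(0.09) = 0.86848
  −0.01·log₂(0.19) = 0.02396
  −0.16·log₂(0.53) = 0.14655
  −0.18·log₂(0.12) = 0.55060
H(P,Q) = 3.1242 bits.

3.1242 bits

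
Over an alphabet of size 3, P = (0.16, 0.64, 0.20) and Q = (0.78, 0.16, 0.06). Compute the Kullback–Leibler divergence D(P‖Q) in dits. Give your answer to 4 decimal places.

0.3798 dits

D(P‖Q) = Σ p·log₁₀(p/q).
  0.16·log₁₀(0.16/0.78) = -0.11008
  0.64·log₁₀(0.64/0.16) = 0.38532
  0.20·log₁₀(0.20/0.06) = 0.10458
D(P‖Q) = 0.3798 dits.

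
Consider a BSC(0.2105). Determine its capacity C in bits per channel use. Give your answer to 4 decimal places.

Binary symmetric channel: C = 1 − h₂(ε) where h₂ is the binary entropy function.
h₂(0.2105) = −0.2105·log₂0.2105 − 0.7895·log₂0.7895 = 0.7424.
C = 1 − 0.7424 = 0.2576 bits per channel use.

0.2576 bits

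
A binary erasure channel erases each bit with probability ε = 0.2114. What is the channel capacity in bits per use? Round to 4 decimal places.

0.7886 bits

Binary erasure channel: capacity C = 1 − ε.
C = 1 − 0.2114 = 0.7886 bits per channel use.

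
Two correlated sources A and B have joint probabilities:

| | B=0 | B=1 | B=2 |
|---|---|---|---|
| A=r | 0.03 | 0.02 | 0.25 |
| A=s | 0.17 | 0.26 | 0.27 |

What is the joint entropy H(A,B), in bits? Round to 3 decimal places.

2.215 bits

H(A,B) = −Σ p(x,y)·log₂ p(x,y) over all 6 cells.
  cell (r,0): −0.03·log₂0.03 = 0.1518
  cell (r,1): −0.02·log₂0.02 = 0.1129
  cell (r,2): −0.25·log₂0.25 = 0.5000
  cell (s,0): −0.17·log₂0.17 = 0.4346
  cell (s,1): −0.26·log₂0.26 = 0.5053
  cell (s,2): −0.27·log₂0.27 = 0.5100
Sum = 2.215 bits.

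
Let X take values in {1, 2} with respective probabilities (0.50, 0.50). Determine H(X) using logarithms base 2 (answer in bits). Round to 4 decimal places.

1.0000 bits

H(X) = −Σ p·log₂ p.
  −(0.50)·log₂(0.50) = 0.50000
  −(0.50)·log₂(0.50) = 0.50000
Sum: 0.50000 + 0.50000 = 1.0000 bits.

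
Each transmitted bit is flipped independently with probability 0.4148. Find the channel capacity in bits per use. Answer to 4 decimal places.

Binary symmetric channel: C = 1 − h₂(ε) where h₂ is the binary entropy function.
h₂(0.4148) = −0.4148·log₂0.4148 − 0.5852·log₂0.5852 = 0.9790.
C = 1 − 0.9790 = 0.0210 bits per channel use.

0.0210 bits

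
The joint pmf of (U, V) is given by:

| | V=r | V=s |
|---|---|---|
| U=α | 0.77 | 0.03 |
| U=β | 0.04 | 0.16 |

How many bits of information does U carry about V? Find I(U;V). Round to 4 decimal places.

Marginals: p(U) = (0.8000, 0.2000), p(V) = (0.8100, 0.1900).
I(U;V) = H(U) + H(V) − H(U,V).
H(U) = 0.7219, H(V) = 0.7015, H(U,V) = 1.0509.
I(U;V) = 0.7219 + 0.7015 − 1.0509 = 0.3725 bits.

0.3725 bits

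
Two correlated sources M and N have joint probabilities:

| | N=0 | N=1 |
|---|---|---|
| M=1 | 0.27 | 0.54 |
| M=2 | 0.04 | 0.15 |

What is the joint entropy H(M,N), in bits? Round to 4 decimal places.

H(M,N) = −Σ p(x,y)·log₂ p(x,y) over all 4 cells.
  cell (1,0): −0.27·log₂0.27 = 0.51002
  cell (1,1): −0.54·log₂0.54 = 0.48004
  cell (2,0): −0.04·log₂0.04 = 0.18575
  cell (2,1): −0.15·log₂0.15 = 0.41054
Sum = 1.5864 bits.

1.5864 bits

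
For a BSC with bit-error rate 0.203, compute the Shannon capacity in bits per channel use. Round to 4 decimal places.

Binary symmetric channel: C = 1 − h₂(ε) where h₂ is the binary entropy function.
h₂(0.203) = −0.203·log₂0.203 − 0.797·log₂0.797 = 0.7279.
C = 1 − 0.7279 = 0.2721 bits per channel use.

0.2721 bits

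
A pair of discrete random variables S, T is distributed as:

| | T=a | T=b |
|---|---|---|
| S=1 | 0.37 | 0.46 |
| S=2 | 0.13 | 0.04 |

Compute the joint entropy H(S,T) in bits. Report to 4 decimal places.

1.6145 bits

H(S,T) = −Σ p(x,y)·log₂ p(x,y) over all 4 cells.
  cell (1,a): −0.37·log₂0.37 = 0.53073
  cell (1,b): −0.46·log₂0.46 = 0.51534
  cell (2,a): −0.13·log₂0.13 = 0.38264
  cell (2,b): −0.04·log₂0.04 = 0.18575
Sum = 1.6145 bits.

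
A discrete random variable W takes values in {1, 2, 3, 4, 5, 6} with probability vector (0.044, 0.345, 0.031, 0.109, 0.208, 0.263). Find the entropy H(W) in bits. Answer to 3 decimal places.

2.210 bits

H(W) = −Σ p·log₂ p.
  −(0.044)·log₂(0.044) = 0.1983
  −(0.345)·log₂(0.345) = 0.5297
  −(0.031)·log₂(0.031) = 0.1554
  −(0.109)·log₂(0.109) = 0.3485
  −(0.208)·log₂(0.208) = 0.4712
  −(0.263)·log₂(0.263) = 0.5068
Sum: 0.1983 + 0.5297 + 0.1554 + 0.3485 + 0.4712 + 0.5068 = 2.210 bits.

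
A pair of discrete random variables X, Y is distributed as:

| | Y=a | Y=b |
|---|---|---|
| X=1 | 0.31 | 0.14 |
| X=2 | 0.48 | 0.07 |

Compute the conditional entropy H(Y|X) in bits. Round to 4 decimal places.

Marginals: p(X) = (0.4500, 0.5500), p(Y) = (0.7900, 0.2100).
H(Y|X) = Σ p(X) · H(Y|X=·).
  X=1: p=0.4500, H(Y|X=1) = 0.8945
  X=2: p=0.5500, H(Y|X=2) = 0.5499
Weighted sum = 0.7050 bits.

0.7050 bits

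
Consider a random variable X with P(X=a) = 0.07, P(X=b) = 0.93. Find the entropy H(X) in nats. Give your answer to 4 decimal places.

H(X) = −Σ p·ln p.
  −(0.07)·ln(0.07) = 0.18615
  −(0.93)·ln(0.93) = 0.06749
Sum: 0.18615 + 0.06749 = 0.2536 nats.

0.2536 nats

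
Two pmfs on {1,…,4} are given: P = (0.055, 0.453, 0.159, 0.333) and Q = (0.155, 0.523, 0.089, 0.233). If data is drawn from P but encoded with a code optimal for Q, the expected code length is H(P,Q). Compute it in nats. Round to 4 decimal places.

1.2659 nats

H(P,Q) = −Σ p·ln q.
  −0.055·ln(0.155) = 0.10254
  −0.453·ln(0.523) = 0.29362
  −0.159·ln(0.089) = 0.38464
  −0.333·ln(0.233) = 0.48509
H(P,Q) = 1.2659 nats.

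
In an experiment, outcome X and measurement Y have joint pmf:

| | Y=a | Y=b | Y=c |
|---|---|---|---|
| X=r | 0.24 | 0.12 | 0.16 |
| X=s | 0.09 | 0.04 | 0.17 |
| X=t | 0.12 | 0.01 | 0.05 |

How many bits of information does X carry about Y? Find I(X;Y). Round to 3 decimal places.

Marginals: p(X) = (0.5200, 0.3000, 0.1800), p(Y) = (0.4500, 0.1700, 0.3800).
I(X;Y) = Σ p(x,y)·log₂[p(x,y)/(p(x)p(y))].
  (r,a): 0.24·log₂(1.0256) = 0.0088
  (r,b): 0.12·log₂(1.3575) = 0.0529
  (r,c): 0.16·log₂(0.8097) = -0.0487
  (s,a): 0.09·log₂(0.6667) = -0.0526
  (s,b): 0.04·log₂(0.7843) = -0.0140
  (s,c): 0.17·log₂(1.4912) = 0.0980
  (t,a): 0.12·log₂(1.4815) = 0.0680
  (t,b): 0.01·log₂(0.3268) = -0.0161
  (t,c): 0.05·log₂(0.7310) = -0.0226
Sum = 0.074 bits.

0.074 bits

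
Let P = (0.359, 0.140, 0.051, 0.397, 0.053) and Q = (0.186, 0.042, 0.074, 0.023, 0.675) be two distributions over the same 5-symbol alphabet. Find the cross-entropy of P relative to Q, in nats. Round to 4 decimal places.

H(P,Q) = −Σ p·ln q.
  −0.359·ln(0.186) = 0.60384
  −0.140·ln(0.042) = 0.44381
  −0.051·ln(0.074) = 0.13279
  −0.397·ln(0.023) = 1.49759
  −0.053·ln(0.675) = 0.02083
H(P,Q) = 2.6989 nats.

2.6989 nats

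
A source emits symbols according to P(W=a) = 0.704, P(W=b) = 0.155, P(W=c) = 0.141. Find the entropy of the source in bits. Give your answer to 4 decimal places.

1.1719 bits

H(W) = −Σ p·log₂ p.
  −(0.704)·log₂(0.704) = 0.35647
  −(0.155)·log₂(0.155) = 0.41690
  −(0.141)·log₂(0.141) = 0.39850
Sum: 0.35647 + 0.41690 + 0.39850 = 1.1719 bits.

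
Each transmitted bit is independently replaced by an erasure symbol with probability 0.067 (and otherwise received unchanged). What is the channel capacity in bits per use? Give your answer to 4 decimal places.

Binary erasure channel: capacity C = 1 − ε.
C = 1 − 0.067 = 0.9330 bits per channel use.

0.9330 bits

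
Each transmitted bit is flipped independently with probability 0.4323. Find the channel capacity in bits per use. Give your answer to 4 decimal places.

Binary symmetric channel: C = 1 − h₂(ε) where h₂ is the binary entropy function.
h₂(0.4323) = −0.4323·log₂0.4323 − 0.5677·log₂0.5677 = 0.9867.
C = 1 − 0.9867 = 0.0133 bits per channel use.

0.0133 bits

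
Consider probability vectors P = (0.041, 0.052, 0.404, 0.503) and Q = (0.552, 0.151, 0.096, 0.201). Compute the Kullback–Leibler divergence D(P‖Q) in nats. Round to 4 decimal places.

0.8799 nats

D(P‖Q) = Σ p·ln(p/q).
  0.041·ln(0.041/0.552) = -0.10660
  0.052·ln(0.052/0.151) = -0.05543
  0.404·ln(0.404/0.096) = 0.58057
  0.503·ln(0.503/0.201) = 0.46139
D(P‖Q) = 0.8799 nats.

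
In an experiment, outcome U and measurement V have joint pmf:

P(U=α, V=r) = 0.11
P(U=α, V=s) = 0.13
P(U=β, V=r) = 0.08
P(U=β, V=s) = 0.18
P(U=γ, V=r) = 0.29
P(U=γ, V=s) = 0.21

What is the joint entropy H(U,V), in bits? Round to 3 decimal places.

2.460 bits

H(U,V) = −Σ p(x,y)·log₂ p(x,y) over all 6 cells.
  cell (α,r): −0.11·log₂0.11 = 0.3503
  cell (α,s): −0.13·log₂0.13 = 0.3826
  cell (β,r): −0.08·log₂0.08 = 0.2915
  cell (β,s): −0.18·log₂0.18 = 0.4453
  cell (γ,r): −0.29·log₂0.29 = 0.5179
  cell (γ,s): −0.21·log₂0.21 = 0.4728
Sum = 2.460 bits.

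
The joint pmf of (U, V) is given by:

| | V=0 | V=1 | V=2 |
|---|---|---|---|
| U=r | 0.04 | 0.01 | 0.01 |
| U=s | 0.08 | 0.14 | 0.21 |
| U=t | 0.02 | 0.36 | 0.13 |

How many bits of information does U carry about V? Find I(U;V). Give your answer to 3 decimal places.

0.179 bits

Marginals: p(U) = (0.0600, 0.4300, 0.5100), p(V) = (0.1400, 0.5100, 0.3500).
I(U;V) = Σ p(x,y)·log₂[p(x,y)/(p(x)p(y))].
  (r,0): 0.04·log₂(4.7619) = 0.0901
  (r,1): 0.01·log₂(0.3268) = -0.0161
  (r,2): 0.01·log₂(0.4762) = -0.0107
  (s,0): 0.08·log₂(1.3289) = 0.0328
  (s,1): 0.14·log₂(0.6384) = -0.0906
  (s,2): 0.21·log₂(1.3953) = 0.1009
  (t,0): 0.02·log₂(0.2801) = -0.0367
  (t,1): 0.36·log₂(1.3841) = 0.1688
  (t,2): 0.13·log₂(0.7283) = -0.0595
Sum = 0.179 bits.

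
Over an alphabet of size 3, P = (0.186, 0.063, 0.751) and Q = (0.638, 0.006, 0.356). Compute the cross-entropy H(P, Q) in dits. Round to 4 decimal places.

0.5131 dits

H(P,Q) = −Σ p·log₁₀ q.
  −0.186·log₁₀(0.638) = 0.03630
  −0.063·log₁₀(0.006) = 0.13998
  −0.751·log₁₀(0.356) = 0.33686
H(P,Q) = 0.5131 dits.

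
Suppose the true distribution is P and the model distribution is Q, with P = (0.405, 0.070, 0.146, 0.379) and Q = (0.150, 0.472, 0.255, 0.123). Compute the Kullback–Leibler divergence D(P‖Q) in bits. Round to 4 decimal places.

D(P‖Q) = Σ p·log₂(p/q).
  0.405·log₂(0.405/0.150) = 0.58035
  0.070·log₂(0.070/0.472) = -0.19274
  0.146·log₂(0.146/0.255) = -0.11746
  0.379·log₂(0.379/0.123) = 0.61532
D(P‖Q) = 0.8855 bits.

0.8855 bits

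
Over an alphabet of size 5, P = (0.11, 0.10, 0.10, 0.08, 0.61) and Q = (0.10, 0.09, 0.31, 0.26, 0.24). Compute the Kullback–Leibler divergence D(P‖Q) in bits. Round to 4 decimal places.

D(P‖Q) = Σ p·log₂(p/q).
  0.11·log₂(0.11/0.10) = 0.01513
  0.10·log₂(0.10/0.09) = 0.01520
  0.10·log₂(0.10/0.31) = -0.16323
  0.08·log₂(0.08/0.26) = -0.13604
  0.61·log₂(0.61/0.24) = 0.82092
D(P‖Q) = 0.5520 bits.

0.5520 bits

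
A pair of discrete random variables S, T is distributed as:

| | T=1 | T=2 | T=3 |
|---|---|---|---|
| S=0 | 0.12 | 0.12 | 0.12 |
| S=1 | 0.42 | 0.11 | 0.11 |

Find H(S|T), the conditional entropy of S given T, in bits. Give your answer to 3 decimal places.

0.872 bits

Chain rule: H(S|T) = H(S,T) − H(T).
Marginals: p(S) = (0.3600, 0.6400), p(T) = (0.5400, 0.2300, 0.2300).
H(S,T) = 2.3274 bits; H(T) = 1.4554 bits.
H(S|T) = 2.3274 − 1.4554 = 0.872 bits.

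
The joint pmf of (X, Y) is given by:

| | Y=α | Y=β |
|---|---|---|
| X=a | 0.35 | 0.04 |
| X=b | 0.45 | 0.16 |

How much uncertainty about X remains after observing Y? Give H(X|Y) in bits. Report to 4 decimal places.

Marginals: p(X) = (0.3900, 0.6100), p(Y) = (0.8000, 0.2000).
H(X|Y) = Σ p(Y) · H(X|Y=·).
  Y=α: p=0.8000, H(X|Y=α) = 0.9887
  Y=β: p=0.2000, H(X|Y=β) = 0.7219
Weighted sum = 0.9353 bits.

0.9353 bits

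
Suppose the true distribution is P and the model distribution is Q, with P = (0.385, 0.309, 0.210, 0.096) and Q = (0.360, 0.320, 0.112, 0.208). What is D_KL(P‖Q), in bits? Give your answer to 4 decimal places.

D(P‖Q) = Σ p·log₂(p/q).
  0.385·log₂(0.385/0.360) = 0.03729
  0.309·log₂(0.309/0.320) = -0.01559
  0.210·log₂(0.210/0.112) = 0.19045
  0.096·log₂(0.096/0.208) = -0.10709
D(P‖Q) = 0.1051 bits.

0.1051 bits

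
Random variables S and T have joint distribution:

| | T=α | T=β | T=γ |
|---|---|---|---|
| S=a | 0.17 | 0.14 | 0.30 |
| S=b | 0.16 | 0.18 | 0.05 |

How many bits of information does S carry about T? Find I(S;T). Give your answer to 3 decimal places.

0.112 bits

Marginals: p(S) = (0.6100, 0.3900), p(T) = (0.3300, 0.3200, 0.3500).
I(S;T) = Σ p(x,y)·log₂[p(x,y)/(p(x)p(y))].
  (a,α): 0.17·log₂(0.8445) = -0.0414
  (a,β): 0.14·log₂(0.7172) = -0.0671
  (a,γ): 0.30·log₂(1.4052) = 0.1472
  (b,α): 0.16·log₂(1.2432) = 0.0502
  (b,β): 0.18·log₂(1.4423) = 0.0951
  (b,γ): 0.05·log₂(0.3663) = -0.0724
Sum = 0.112 bits.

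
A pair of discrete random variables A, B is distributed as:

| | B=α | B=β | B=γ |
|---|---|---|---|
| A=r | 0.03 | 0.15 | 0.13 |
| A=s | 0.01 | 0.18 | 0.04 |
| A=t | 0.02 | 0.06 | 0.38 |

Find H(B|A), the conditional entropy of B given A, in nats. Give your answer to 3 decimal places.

0.695 nats

Marginals: p(A) = (0.3100, 0.2300, 0.4600), p(B) = (0.0600, 0.3900, 0.5500).
H(B|A) = Σ p(A) · H(B|A=·).
  A=r: p=0.3100, H(B|A=r) = 0.9417
  A=s: p=0.2300, H(B|A=s) = 0.6324
  A=t: p=0.4600, H(B|A=t) = 0.5598
Weighted sum = 0.695 nats.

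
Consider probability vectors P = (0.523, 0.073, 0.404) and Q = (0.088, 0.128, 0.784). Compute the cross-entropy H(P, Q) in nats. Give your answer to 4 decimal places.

H(P,Q) = −Σ p·ln q.
  −0.523·ln(0.088) = 1.27111
  −0.073·ln(0.128) = 0.15007
  −0.404·ln(0.784) = 0.09831
H(P,Q) = 1.5195 nats.

1.5195 nats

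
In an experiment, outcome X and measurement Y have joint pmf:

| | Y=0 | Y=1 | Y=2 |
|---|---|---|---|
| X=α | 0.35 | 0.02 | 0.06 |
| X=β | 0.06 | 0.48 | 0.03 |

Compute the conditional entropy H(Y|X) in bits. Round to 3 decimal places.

Chain rule: H(Y|X) = H(X,Y) − H(X).
Marginals: p(X) = (0.4300, 0.5700), p(Y) = (0.4100, 0.5000, 0.0900).
H(X,Y) = 1.7901 bits; H(X) = 0.9858 bits.
H(Y|X) = 1.7901 − 0.9858 = 0.804 bits.

0.804 bits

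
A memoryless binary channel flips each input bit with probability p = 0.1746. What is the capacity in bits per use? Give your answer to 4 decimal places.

0.3319 bits

Binary symmetric channel: C = 1 − h₂(ε) where h₂ is the binary entropy function.
h₂(0.1746) = −0.1746·log₂0.1746 − 0.8254·log₂0.8254 = 0.6681.
C = 1 − 0.6681 = 0.3319 bits per channel use.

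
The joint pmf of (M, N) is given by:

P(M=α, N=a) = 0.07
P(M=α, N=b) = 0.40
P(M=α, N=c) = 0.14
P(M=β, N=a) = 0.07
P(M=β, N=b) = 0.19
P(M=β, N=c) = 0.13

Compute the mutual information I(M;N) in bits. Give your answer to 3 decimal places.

Marginals: p(M) = (0.6100, 0.3900), p(N) = (0.1400, 0.5900, 0.2700).
I(M;N) = H(M) + H(N) − H(M,N).
H(M) = 0.9648, H(N) = 1.3562, H(M,N) = 2.3009.
I(M;N) = 0.9648 + 1.3562 − 2.3009 = 0.020 bits.

0.020 bits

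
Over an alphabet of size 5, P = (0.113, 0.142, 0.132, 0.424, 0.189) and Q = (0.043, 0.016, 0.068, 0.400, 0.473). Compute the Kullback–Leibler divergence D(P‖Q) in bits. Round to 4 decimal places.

D(P‖Q) = Σ p·log₂(p/q).
  0.113·log₂(0.113/0.043) = 0.15751
  0.142·log₂(0.142/0.016) = 0.44726
  0.132·log₂(0.132/0.068) = 0.12631
  0.424·log₂(0.424/0.400) = 0.03564
  0.189·log₂(0.189/0.473) = -0.25013
D(P‖Q) = 0.5166 bits.

0.5166 bits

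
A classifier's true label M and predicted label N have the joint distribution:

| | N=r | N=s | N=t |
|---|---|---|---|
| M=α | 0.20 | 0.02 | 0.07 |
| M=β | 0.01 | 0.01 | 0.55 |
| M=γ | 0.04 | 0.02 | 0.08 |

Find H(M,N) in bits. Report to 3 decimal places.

H(M,N) = −Σ p(x,y)·log₂ p(x,y) over all 9 cells.
  cell (α,r): −0.20·log₂0.20 = 0.4644
  cell (α,s): −0.02·log₂0.02 = 0.1129
  cell (α,t): −0.07·log₂0.07 = 0.2686
  cell (β,r): −0.01·log₂0.01 = 0.0664
  cell (β,s): −0.01·log₂0.01 = 0.0664
  cell (β,t): −0.55·log₂0.55 = 0.4744
  cell (γ,r): −0.04·log₂0.04 = 0.1858
  cell (γ,s): −0.02·log₂0.02 = 0.1129
  cell (γ,t): −0.08·log₂0.08 = 0.2915
Sum = 2.043 bits.

2.043 bits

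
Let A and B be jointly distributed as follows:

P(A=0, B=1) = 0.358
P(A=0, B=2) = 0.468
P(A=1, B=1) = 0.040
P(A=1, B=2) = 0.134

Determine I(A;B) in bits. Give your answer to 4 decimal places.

Marginals: p(A) = (0.8260, 0.1740), p(B) = (0.3980, 0.6020).
I(A;B) = Σ p(x,y)·log₂[p(x,y)/(p(x)p(y))].
  (0,1): 0.358·log₂(1.0890) = 0.04403
  (0,2): 0.468·log₂(0.9412) = -0.04094
  (1,1): 0.040·log₂(0.5776) = -0.03167
  (1,2): 0.134·log₂(1.2793) = 0.04761
Sum = 0.0190 bits.

0.0190 bits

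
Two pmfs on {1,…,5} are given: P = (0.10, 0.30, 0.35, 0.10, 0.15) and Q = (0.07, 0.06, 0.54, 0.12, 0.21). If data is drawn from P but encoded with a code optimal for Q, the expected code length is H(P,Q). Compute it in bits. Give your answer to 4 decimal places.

2.5561 bits

H(P,Q) = −Σ p·log₂ q.
  −0.10·log₂(0.07) = 0.38365
  −0.30·log₂(0.06) = 1.21767
  −0.35·log₂(0.54) = 0.31114
  −0.10·log₂(0.12) = 0.30589
  −0.15·log₂(0.21) = 0.33773
H(P,Q) = 2.5561 bits.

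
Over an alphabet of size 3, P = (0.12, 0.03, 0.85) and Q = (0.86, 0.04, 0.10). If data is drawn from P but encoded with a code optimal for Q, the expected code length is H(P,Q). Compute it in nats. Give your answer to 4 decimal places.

H(P,Q) = −Σ p·ln q.
  −0.12·ln(0.86) = 0.01810
  −0.03·ln(0.04) = 0.09657
  −0.85·ln(0.10) = 1.95720
H(P,Q) = 2.0719 nats.

2.0719 nats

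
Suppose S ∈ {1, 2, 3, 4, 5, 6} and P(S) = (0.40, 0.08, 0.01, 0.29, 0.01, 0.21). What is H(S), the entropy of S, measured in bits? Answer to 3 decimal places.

1.944 bits

H(S) = −Σ p·log₂ p.
  −(0.40)·log₂(0.40) = 0.5288
  −(0.08)·log₂(0.08) = 0.2915
  −(0.01)·log₂(0.01) = 0.0664
  −(0.29)·log₂(0.29) = 0.5179
  −(0.01)·log₂(0.01) = 0.0664
  −(0.21)·log₂(0.21) = 0.4728
Sum: 0.5288 + 0.2915 + 0.0664 + 0.5179 + 0.0664 + 0.4728 = 1.944 bits.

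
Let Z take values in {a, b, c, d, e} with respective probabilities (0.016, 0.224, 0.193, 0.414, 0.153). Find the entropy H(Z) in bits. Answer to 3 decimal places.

H(Z) = −Σ p·log₂ p.
  −(0.016)·log₂(0.016) = 0.0955
  −(0.224)·log₂(0.224) = 0.4835
  −(0.193)·log₂(0.193) = 0.4581
  −(0.414)·log₂(0.414) = 0.5267
  −(0.153)·log₂(0.153) = 0.4144
Sum: 0.0955 + 0.4835 + 0.4581 + 0.5267 + 0.4144 = 1.978 bits.

1.978 bits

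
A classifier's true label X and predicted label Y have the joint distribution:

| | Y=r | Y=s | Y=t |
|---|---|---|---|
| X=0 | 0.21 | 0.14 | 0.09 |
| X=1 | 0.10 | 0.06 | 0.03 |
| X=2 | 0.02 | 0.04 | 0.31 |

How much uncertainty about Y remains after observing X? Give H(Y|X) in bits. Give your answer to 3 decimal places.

Marginals: p(X) = (0.4400, 0.1900, 0.3700), p(Y) = (0.3300, 0.2400, 0.4300).
H(Y|X) = Σ p(X) · H(Y|X=·).
  X=0: p=0.4400, H(Y|X=0) = 1.5033
  X=1: p=0.1900, H(Y|X=1) = 1.4330
  X=2: p=0.3700, H(Y|X=2) = 0.7884
Weighted sum = 1.225 bits.

1.225 bits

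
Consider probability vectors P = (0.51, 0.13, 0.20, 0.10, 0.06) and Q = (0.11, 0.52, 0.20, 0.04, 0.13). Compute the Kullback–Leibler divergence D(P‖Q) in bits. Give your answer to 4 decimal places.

D(P‖Q) = Σ p·log₂(p/q).
  0.51·log₂(0.51/0.11) = 1.12863
  0.13·log₂(0.13/0.52) = -0.26000
  0.20·log₂(0.20/0.20) = 0.00000
  0.10·log₂(0.10/0.04) = 0.13219
  0.06·log₂(0.06/0.13) = -0.06693
D(P‖Q) = 0.9339 bits.

0.9339 bits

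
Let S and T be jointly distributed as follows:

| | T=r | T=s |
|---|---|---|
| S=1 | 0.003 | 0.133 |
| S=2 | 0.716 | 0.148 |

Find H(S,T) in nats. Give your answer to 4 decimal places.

0.8077 nats

H(S,T) = −Σ p(x,y)·ln p(x,y) over all 4 cells.
  cell (1,r): −0.003·ln0.003 = 0.01743
  cell (1,s): −0.133·ln0.133 = 0.26832
  cell (2,r): −0.716·ln0.716 = 0.23920
  cell (2,s): −0.148·ln0.148 = 0.28276
Sum = 0.8077 nats.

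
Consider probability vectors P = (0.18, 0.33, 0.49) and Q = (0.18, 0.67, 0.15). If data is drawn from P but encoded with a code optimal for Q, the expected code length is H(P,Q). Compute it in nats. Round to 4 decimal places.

H(P,Q) = −Σ p·ln q.
  −0.18·ln(0.18) = 0.30866
  −0.33·ln(0.67) = 0.13216
  −0.49·ln(0.15) = 0.92959
H(P,Q) = 1.3704 nats.

1.3704 nats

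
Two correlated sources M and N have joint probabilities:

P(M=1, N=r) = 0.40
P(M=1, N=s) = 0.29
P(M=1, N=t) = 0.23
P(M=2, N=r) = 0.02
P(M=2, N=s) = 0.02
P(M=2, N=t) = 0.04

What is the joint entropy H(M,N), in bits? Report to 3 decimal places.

H(M,N) = −Σ p(x,y)·log₂ p(x,y) over all 6 cells.
  cell (1,r): −0.40·log₂0.40 = 0.5288
  cell (1,s): −0.29·log₂0.29 = 0.5179
  cell (1,t): −0.23·log₂0.23 = 0.4877
  cell (2,r): −0.02·log₂0.02 = 0.1129
  cell (2,s): −0.02·log₂0.02 = 0.1129
  cell (2,t): −0.04·log₂0.04 = 0.1858
Sum = 1.946 bits.

1.946 bits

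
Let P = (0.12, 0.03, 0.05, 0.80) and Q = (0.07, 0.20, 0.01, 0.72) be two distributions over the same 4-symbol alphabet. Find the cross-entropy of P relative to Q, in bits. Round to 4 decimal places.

1.2414 bits

H(P,Q) = −Σ p·log₂ q.
  −0.12·log₂(0.07) = 0.46038
  −0.03·log₂(0.20) = 0.06966
  −0.05·log₂(0.01) = 0.33219
  −0.80·log₂(0.72) = 0.37914
H(P,Q) = 1.2414 bits.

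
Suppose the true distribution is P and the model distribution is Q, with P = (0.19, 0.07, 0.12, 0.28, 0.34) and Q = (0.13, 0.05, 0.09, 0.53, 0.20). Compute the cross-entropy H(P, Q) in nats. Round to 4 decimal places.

H(P,Q) = −Σ p·ln q.
  −0.19·ln(0.13) = 0.38764
  −0.07·ln(0.05) = 0.20970
  −0.12·ln(0.09) = 0.28895
  −0.28·ln(0.53) = 0.17777
  −0.34·ln(0.20) = 0.54721
H(P,Q) = 1.6113 nats.

1.6113 nats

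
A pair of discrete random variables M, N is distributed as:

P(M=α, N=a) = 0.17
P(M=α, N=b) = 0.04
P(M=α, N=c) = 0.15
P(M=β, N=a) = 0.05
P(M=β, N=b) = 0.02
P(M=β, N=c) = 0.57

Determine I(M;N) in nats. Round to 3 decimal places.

0.129 nats

Marginals: p(M) = (0.3600, 0.6400), p(N) = (0.2200, 0.0600, 0.7200).
I(M;N) = H(M) + H(N) − H(M,N).
H(M) = 0.6534, H(N) = 0.7384, H(M,N) = 1.2630.
I(M;N) = 0.6534 + 0.7384 − 1.2630 = 0.129 nats.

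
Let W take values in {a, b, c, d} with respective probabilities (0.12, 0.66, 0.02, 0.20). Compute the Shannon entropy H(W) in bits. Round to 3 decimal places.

H(W) = −Σ p·log₂ p.
  −(0.12)·log₂(0.12) = 0.3671
  −(0.66)·log₂(0.66) = 0.3956
  −(0.02)·log₂(0.02) = 0.1129
  −(0.20)·log₂(0.20) = 0.4644
Sum: 0.3671 + 0.3956 + 0.1129 + 0.4644 = 1.340 bits.

1.340 bits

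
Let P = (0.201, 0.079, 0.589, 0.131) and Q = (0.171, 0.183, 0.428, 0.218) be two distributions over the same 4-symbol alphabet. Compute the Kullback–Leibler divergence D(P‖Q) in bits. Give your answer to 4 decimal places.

D(P‖Q) = Σ p·log₂(p/q).
  0.201·log₂(0.201/0.171) = 0.04687
  0.079·log₂(0.079/0.183) = -0.09574
  0.589·log₂(0.589/0.428) = 0.27133
  0.131·log₂(0.131/0.218) = -0.09625
D(P‖Q) = 0.1262 bits.

0.1262 bits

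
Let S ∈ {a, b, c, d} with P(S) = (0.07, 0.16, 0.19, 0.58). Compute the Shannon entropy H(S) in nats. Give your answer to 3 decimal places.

H(S) = −Σ p·ln p.
  −(0.07)·ln(0.07) = 0.1861
  −(0.16)·ln(0.16) = 0.2932
  −(0.19)·ln(0.19) = 0.3155
  −(0.58)·ln(0.58) = 0.3159
Sum: 0.1861 + 0.2932 + 0.3155 + 0.3159 = 1.111 nats.

1.111 nats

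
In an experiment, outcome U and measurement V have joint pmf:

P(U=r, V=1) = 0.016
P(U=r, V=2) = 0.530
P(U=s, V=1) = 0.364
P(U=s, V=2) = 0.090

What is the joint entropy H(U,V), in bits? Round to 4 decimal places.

1.4243 bits

H(U,V) = −Σ p(x,y)·log₂ p(x,y) over all 4 cells.
  cell (r,1): −0.016·log₂0.016 = 0.09545
  cell (r,2): −0.530·log₂0.530 = 0.48545
  cell (s,1): −0.364·log₂0.364 = 0.53071
  cell (s,2): −0.090·log₂0.090 = 0.31265
Sum = 1.4243 bits.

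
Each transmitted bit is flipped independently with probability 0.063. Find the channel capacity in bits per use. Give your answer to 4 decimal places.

0.6608 bits

Binary symmetric channel: C = 1 − h₂(ε) where h₂ is the binary entropy function.
h₂(0.063) = −0.063·log₂0.063 − 0.937·log₂0.937 = 0.3392.
C = 1 − 0.3392 = 0.6608 bits per channel use.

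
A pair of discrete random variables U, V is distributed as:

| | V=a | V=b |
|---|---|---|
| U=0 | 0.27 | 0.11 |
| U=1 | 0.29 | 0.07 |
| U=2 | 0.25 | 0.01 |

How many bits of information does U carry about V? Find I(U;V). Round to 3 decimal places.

0.055 bits

Marginals: p(U) = (0.3800, 0.3600, 0.2600), p(V) = (0.8100, 0.1900).
I(U;V) = Σ p(x,y)·log₂[p(x,y)/(p(x)p(y))].
  (0,a): 0.27·log₂(0.8772) = -0.0510
  (0,b): 0.11·log₂(1.5235) = 0.0668
  (1,a): 0.29·log₂(0.9945) = -0.0023
  (1,b): 0.07·log₂(1.0234) = 0.0023
  (2,a): 0.25·log₂(1.1871) = 0.0619
  (2,b): 0.01·log₂(0.2024) = -0.0230
Sum = 0.055 bits.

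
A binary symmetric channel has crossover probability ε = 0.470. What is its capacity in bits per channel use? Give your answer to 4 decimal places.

0.0026 bits

Binary symmetric channel: C = 1 − h₂(ε) where h₂ is the binary entropy function.
h₂(0.470) = −0.470·log₂0.470 − 0.530·log₂0.530 = 0.9974.
C = 1 − 0.9974 = 0.0026 bits per channel use.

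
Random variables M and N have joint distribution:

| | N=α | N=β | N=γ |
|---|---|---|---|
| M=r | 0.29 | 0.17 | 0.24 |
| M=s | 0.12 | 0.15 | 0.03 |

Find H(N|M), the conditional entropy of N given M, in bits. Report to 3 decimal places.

1.495 bits

Chain rule: H(N|M) = H(M,N) − H(M).
Marginals: p(M) = (0.7000, 0.3000), p(N) = (0.4100, 0.3200, 0.2700).
H(M,N) = 2.3760 bits; H(M) = 0.8813 bits.
H(N|M) = 2.3760 − 0.8813 = 1.495 bits.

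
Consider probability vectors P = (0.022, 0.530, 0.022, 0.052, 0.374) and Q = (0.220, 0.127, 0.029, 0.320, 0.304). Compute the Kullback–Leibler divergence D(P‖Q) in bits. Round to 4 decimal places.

D(P‖Q) = Σ p·log₂(p/q).
  0.022·log₂(0.022/0.220) = -0.07308
  0.530·log₂(0.530/0.127) = 1.09242
  0.022·log₂(0.022/0.029) = -0.00877
  0.052·log₂(0.052/0.320) = -0.13632
  0.374·log₂(0.374/0.304) = 0.11181
D(P‖Q) = 0.9861 bits.

0.9861 bits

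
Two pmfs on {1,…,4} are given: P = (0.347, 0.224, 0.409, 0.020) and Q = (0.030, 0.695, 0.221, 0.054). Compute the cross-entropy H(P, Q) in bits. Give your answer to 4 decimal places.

H(P,Q) = −Σ p·log₂ q.
  −0.347·log₂(0.030) = 1.75544
  −0.224·log₂(0.695) = 0.11758
  −0.409·log₂(0.221) = 0.89075
  −0.020·log₂(0.054) = 0.08422
H(P,Q) = 2.8480 bits.

2.8480 bits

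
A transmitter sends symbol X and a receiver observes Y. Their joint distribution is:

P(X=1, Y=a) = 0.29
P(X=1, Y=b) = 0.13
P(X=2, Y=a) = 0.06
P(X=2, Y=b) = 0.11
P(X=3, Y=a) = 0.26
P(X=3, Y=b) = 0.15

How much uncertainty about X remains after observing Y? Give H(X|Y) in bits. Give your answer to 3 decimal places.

1.445 bits

Marginals: p(X) = (0.4200, 0.1700, 0.4100), p(Y) = (0.6100, 0.3900).
H(X|Y) = Σ p(Y) · H(X|Y=·).
  Y=a: p=0.6100, H(X|Y=a) = 1.3635
  Y=b: p=0.3900, H(X|Y=b) = 1.5735
Weighted sum = 1.445 bits.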